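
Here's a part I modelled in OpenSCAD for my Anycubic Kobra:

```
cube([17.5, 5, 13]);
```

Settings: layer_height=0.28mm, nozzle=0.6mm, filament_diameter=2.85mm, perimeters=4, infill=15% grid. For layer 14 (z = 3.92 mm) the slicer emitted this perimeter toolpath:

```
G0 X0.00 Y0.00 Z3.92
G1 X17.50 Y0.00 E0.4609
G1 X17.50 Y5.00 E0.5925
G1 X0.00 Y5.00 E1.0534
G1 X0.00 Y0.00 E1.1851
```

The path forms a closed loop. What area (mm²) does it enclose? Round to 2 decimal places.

87.50 mm²

Apply the shoelace formula to the sequence of (X, Y) vertices; enclosed area = 87.50 mm².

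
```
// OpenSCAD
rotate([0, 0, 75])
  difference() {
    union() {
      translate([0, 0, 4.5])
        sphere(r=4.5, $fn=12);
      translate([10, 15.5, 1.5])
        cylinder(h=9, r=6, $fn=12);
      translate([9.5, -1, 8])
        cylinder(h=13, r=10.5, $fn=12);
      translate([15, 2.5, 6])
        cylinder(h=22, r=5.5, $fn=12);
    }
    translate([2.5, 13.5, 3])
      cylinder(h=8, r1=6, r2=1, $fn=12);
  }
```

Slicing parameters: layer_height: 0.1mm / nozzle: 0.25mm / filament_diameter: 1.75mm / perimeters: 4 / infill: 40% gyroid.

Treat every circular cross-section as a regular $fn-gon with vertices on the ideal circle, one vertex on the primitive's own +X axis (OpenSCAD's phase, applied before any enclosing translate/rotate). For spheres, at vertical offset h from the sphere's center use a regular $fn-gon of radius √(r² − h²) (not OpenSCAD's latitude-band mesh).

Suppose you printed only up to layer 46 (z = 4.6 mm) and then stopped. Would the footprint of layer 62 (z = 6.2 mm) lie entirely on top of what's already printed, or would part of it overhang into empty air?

part overhangs

Compare the two slices. At z = 4.6: the r=4.5 sphere contributes a regular 12-gon of circumradius √(4.5²−0.1²) = 4.499 (area = (12/2)·4.499²·sin(360°/12) = 60.72 mm²); the cylinder at (10, 15.5): section is a regular 12-gon, circumradius r=6 (area = (12/2)·6.000²·sin(360°/12) = 108.00 mm²); the cylinder at (9.5, -1) is absent (z outside [8, 21]); the cylinder at (15, 2.5) does not reach this height (z outside [6, 28]); Combining (union): the 2 present regions are separate (no shared area or edge), so areas and boundary lengths simply add and each stays a separate island — area = 168.72 mm²; the cone at (2.5, 13.5): at t=0.200 of its height the radius interpolates to r₁+(r₂−r₁)t = 5.000, giving a regular 12-gon of that circumradius (area = (12/2)·5.000²·sin(360°/12) = 75.00 mm²); Taking the first minus the rest: starting from that combined region (168.72 mm²), the cone at (2.5, 13.5) partially overlaps it — only the 15.15 mm² overlap (of its 75.00 mm²) is removed, clipping the outline — area = 153.57 mm²; (whole slice rotated 75° about Z — lengths, areas and connectivity unchanged). At z = 6.2: the r=4.5 sphere slices to a regular 12-gon of circumradius 4.167 (√(r²−h²) with h=1.7 from center) (area = (12/2)·4.167²·sin(360°/12) = 52.08 mm²); the r=6 cylinder at (10, 15.5) gives a regular 12-gon of circumradius 6 (constant along its height) (area = (12/2)·6.000²·sin(360°/12) = 108.00 mm²); the cylinder at (9.5, -1) does not reach this height (z outside [8, 21]); the r=5.5 cylinder at (15, 2.5) contributes a regular 12-gon of circumradius 5.5 (area = (12/2)·5.500²·sin(360°/12) = 90.75 mm²); Merging all regions: the 3 present regions are separate (no shared area or edge), so areas and boundary lengths simply add and each stays a separate island — area = 250.83 mm²; the cone at (2.5, 13.5) (r1=6→r2=1) has section circumradius 4.000 here — a regular 12-gon (area = (12/2)·4.000²·sin(360°/12) = 48.00 mm²); Subtracting the remaining from the first: starting from that combined region (250.83 mm²), the cone at (2.5, 13.5) partially overlaps it — only the 7.94 mm² overlap (of its 48.00 mm²) is removed, clipping the outline — area = 242.89 mm²; (rotated 75° about Z; rotation is an isometry so areas/perimeters/island counts are preserved). Checking containment: at z = 6.2 the cross-section extends beyond the z = 4.6 cross-section by about 97.96 mm².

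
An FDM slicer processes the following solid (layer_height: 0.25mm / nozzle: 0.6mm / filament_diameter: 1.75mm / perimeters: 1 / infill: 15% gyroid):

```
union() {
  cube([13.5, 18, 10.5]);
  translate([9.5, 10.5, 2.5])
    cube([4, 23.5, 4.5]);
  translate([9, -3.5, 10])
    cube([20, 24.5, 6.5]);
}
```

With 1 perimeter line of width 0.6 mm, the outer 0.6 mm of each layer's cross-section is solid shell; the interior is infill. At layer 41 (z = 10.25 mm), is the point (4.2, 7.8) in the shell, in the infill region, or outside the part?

infill

At z = 10.25 mm: the 13.5×18 cube contributes its full rectangle; the cube at (9.5, 10.5) does not reach this height (z outside [2.5, 7]); the cube at (9, -3.5) is present — its section is the full 20×24.5 rectangle; Combining (union): the regions partially overlap (shared area 81.00 mm²), so overlapping operands fuse into one piece — 1 connected region. Overall, the cross-section is a single solid region. The nearest boundary edge runs (0.00, 0.00)→(0.00, 18.00); distance from the point to it = 4.20 mm. The point is inside the cross-section and 4.20 mm from the nearest boundary — more than the 0.6 mm shell width (1 × 0.6), so it's in the infill interior.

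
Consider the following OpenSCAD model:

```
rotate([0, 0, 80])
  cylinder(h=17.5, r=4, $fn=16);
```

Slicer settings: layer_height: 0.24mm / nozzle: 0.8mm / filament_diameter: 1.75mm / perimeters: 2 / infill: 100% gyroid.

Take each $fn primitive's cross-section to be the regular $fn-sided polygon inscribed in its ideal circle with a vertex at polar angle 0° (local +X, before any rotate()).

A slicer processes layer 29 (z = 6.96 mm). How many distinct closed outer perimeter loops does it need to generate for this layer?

1

At z = 6.96 mm: the r=4 cylinder gives a regular 16-gon of circumradius 4 (constant along its height); (rotated 80° about Z; rotation is an isometry so areas/perimeters/island counts are preserved). The result has 1 disconnected region.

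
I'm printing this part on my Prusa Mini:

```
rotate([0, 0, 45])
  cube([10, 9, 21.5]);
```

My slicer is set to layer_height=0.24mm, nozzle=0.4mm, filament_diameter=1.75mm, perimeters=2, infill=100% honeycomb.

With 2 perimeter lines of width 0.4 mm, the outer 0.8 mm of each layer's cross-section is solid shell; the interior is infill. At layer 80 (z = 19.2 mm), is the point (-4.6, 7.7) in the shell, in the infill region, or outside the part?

shell

At z = 19.2 mm: the cube (footprint 10×9) is included at this height; (whole slice rotated 45° about Z — lengths, areas and connectivity unchanged). Overall, the cross-section is a single solid region. Undo the 45° rotation: the query point maps to (2.192, 8.697) in the un-rotated model frame. The nearest boundary edge runs (10.00, 9.00)→(0.00, 9.00); distance from the point to it = 0.30 mm. The point is inside the cross-section, 0.30 mm from the nearest boundary — within the 0.8 mm shell band (2 × 0.4).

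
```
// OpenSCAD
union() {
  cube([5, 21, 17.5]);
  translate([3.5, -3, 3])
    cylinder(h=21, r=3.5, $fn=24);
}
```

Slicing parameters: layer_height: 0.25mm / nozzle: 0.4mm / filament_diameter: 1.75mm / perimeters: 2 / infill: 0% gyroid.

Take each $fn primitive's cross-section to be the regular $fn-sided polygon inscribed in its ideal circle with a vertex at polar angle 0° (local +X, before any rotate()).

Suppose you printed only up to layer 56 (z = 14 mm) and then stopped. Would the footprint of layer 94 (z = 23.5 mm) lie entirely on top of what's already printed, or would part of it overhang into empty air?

Compare the two slices. At z = 14: the cube is present — its section is the full 5×21 rectangle (area 105.00 mm²); the cylinder at (3.5, -3): section is a regular 24-gon, circumradius r=3.5 (area = (24/2)·3.500²·sin(360°/24) = 38.05 mm²); Combining (union): the regions partially overlap — summed areas 143.05 mm² minus the doubly-counted overlap 1.13 mm² gives 141.92 mm² — area = 141.92 mm². At z = 23.5: the cube is absent (z outside [0, 17.5]); the cylinder at (3.5, -3): section is a regular 24-gon, circumradius r=3.5 (area = (24/2)·3.500²·sin(360°/24) = 38.05 mm²); Combining (union): only the r=3.5 cylinder at (3.5, -3) is present, so the union is just that shape — area = 38.05 mm². Checking containment: the cross-section at z = 23.5 is a subset of the cross-section at z = 14.

entirely on top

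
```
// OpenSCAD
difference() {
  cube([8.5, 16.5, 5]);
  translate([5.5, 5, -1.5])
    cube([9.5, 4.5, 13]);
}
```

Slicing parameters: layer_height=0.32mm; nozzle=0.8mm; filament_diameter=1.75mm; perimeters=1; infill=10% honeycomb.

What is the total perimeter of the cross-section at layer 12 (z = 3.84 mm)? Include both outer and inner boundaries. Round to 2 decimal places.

56.00 mm

At z = 3.84 mm: the cube (footprint 8.5×16.5) is included at this height (perimeter 50.00 mm); the 9.5×4.5 cube at (5.5, 5) contributes its full rectangle (perimeter 28.00 mm); After the difference (first − rest): starting from the 8.5×16.5 cube, the 9.5×4.5 cube at (5.5, 5) partially overlaps it — only the 13.50 mm² overlap (of its 42.75 mm²) is removed, clipping the outline — boundary = 56.00 mm. Overall, the cross-section is a single solid region. Total boundary length (outer) = 56.00 mm.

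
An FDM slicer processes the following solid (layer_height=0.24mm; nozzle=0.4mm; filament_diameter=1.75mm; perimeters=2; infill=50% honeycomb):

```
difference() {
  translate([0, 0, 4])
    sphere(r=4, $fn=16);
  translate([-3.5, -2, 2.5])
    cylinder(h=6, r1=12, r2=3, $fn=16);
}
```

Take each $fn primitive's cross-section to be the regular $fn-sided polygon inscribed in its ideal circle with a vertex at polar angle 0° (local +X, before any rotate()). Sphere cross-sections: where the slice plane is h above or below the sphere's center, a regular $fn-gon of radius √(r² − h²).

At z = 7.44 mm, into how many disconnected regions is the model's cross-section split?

1

At z = 7.44 mm: the r=4 sphere contributes a regular 16-gon of circumradius √(4²−3.44²) = 2.041; the cone at (-3.5, -2) contributes a regular 16-gon of circumradius 4.590 (interpolated between r1=12 and r2=3 at t=0.823); Subtracting the remaining from the first: starting from the r=4 sphere, the cone at (-3.5, -2) partially overlaps it — only the 7.76 mm² overlap (of its 64.50 mm²) is removed, clipping the outline — 1 connected region. The result has 1 disconnected region.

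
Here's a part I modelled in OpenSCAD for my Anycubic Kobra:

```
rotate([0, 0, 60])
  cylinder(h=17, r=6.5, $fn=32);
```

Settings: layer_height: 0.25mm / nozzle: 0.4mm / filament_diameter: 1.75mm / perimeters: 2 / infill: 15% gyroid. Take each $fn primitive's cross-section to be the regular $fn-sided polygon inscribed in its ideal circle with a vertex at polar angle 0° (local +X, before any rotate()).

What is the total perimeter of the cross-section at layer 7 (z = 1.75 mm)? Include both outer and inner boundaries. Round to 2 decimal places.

40.78 mm

At z = 1.75 mm: the cylinder: section is a regular 32-gon, circumradius r=6.5 (perimeter = 2·32·6.500·sin(180°/32) = 40.78 mm); (rotated 60° about Z; rotation is an isometry so areas/perimeters/island counts are preserved). Overall, the cross-section is a single solid region. Total boundary length (outer) = 40.78 mm.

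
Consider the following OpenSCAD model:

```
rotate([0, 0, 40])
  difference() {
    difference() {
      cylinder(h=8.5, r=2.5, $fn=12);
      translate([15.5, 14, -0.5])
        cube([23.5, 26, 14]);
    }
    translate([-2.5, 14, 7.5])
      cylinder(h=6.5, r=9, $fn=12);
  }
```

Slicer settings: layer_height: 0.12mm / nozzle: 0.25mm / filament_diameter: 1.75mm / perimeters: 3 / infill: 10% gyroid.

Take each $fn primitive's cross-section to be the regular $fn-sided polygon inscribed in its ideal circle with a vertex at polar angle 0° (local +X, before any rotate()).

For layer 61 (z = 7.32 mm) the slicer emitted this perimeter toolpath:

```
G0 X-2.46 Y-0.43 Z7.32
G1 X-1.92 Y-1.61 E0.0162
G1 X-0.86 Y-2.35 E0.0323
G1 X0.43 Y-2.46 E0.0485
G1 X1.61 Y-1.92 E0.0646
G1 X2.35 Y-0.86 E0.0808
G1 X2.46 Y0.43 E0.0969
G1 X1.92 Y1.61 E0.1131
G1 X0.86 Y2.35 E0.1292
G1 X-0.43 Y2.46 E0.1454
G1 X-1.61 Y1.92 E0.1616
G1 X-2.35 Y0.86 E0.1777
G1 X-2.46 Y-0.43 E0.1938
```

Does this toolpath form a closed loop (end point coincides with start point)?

yes

Start point (G0): (-2.46, -0.43). End point (last G1): the path returns to the start — closed.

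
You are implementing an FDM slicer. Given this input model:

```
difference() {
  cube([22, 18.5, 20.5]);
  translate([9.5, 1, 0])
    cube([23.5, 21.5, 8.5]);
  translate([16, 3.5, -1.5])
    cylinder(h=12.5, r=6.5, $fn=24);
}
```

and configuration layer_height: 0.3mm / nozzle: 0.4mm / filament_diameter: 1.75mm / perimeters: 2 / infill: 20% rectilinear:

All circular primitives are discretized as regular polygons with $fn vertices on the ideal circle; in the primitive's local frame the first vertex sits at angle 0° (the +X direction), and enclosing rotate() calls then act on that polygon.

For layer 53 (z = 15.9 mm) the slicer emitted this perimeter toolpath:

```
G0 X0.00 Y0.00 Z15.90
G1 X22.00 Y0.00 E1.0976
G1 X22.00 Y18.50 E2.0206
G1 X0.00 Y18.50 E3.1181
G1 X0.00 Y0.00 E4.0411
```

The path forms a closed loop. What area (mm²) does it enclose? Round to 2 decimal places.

Apply the shoelace formula to the sequence of (X, Y) vertices; enclosed area = 407.00 mm².

407.00 mm²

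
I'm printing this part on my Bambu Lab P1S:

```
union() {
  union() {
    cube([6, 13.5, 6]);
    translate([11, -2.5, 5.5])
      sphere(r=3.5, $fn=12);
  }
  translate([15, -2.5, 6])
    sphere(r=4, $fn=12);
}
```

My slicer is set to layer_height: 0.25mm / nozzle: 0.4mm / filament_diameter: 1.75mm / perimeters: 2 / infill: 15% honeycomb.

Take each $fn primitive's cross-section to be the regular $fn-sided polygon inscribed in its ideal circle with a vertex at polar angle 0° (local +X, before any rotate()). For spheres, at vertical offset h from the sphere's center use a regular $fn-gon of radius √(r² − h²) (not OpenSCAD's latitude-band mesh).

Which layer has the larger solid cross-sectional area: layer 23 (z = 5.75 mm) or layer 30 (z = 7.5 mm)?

Layer 23 (z = 5.75): the cube (footprint 6×13.5) is included at this height (area 81.00 mm²); the r=3.5 sphere at (11, -2.5) slices to a regular 12-gon of circumradius 3.491 (√(r²−h²) with h=0.25 from center) (area = (12/2)·3.491²·sin(360°/12) = 36.56 mm²); Combining (union): the 2 present regions are separate (no shared area or edge), so areas and boundary lengths simply add and each stays a separate island — area = 117.56 mm²; the r=4 sphere at (15, -2.5) slices to a regular 12-gon of circumradius 3.992 (√(r²−h²) with h=0.25 from center) (area = (12/2)·3.992²·sin(360°/12) = 47.81 mm²); Combining (union): the regions partially overlap — summed areas 165.38 mm² minus the doubly-counted overlap 14.20 mm² gives 151.17 mm² — area = 151.17 mm². So its area = 151.17 mm². Layer 30 (z = 7.5): the cube is not intersected at this z (z outside [0, 6]); the r=3.5 sphere at (11, -2.5) slices to a regular 12-gon of circumradius 2.872 (√(r²−h²) with h=2 from center) (area = (12/2)·2.872²·sin(360°/12) = 24.75 mm²); Taking the union: only the r=3.5 sphere at (11, -2.5) is present, so the union is just that shape — area = 24.75 mm²; the r=4 sphere at (15, -2.5) slices to a regular 12-gon of circumradius 3.708 (√(r²−h²) with h=1.5 from center) (area = (12/2)·3.708²·sin(360°/12) = 41.25 mm²); Merging all regions: the regions partially overlap — summed areas 66.00 mm² minus the doubly-counted overlap 8.42 mm² gives 57.58 mm² — area = 57.58 mm². So its area = 57.58 mm². Layer 23 is larger (151.17 vs 57.58 mm²).

layer 23 (z = 5.75 mm)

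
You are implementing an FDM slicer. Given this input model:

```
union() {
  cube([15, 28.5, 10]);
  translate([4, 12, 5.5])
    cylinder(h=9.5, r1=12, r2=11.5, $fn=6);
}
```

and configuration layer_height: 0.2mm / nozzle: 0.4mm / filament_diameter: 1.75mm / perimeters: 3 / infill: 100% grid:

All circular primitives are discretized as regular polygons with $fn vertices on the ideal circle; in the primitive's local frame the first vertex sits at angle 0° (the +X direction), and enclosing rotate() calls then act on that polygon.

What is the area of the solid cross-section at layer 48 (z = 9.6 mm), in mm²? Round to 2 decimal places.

527.32 mm²

At z = 9.6 mm: the cube (footprint 15×28.5) is included at this height (area 427.50 mm²); the cone at (4, 12) (r1=12→r2=11.5) has section circumradius 11.784 here — a regular 6-gon (area = (6/2)·11.784²·sin(360°/6) = 360.79 mm²); Merging all regions: the regions partially overlap — summed areas 788.29 mm² minus the doubly-counted overlap 260.97 mm² gives 527.32 mm² — area = 527.32 mm². Overall, the cross-section is a single solid region. Net area = 527.32 mm².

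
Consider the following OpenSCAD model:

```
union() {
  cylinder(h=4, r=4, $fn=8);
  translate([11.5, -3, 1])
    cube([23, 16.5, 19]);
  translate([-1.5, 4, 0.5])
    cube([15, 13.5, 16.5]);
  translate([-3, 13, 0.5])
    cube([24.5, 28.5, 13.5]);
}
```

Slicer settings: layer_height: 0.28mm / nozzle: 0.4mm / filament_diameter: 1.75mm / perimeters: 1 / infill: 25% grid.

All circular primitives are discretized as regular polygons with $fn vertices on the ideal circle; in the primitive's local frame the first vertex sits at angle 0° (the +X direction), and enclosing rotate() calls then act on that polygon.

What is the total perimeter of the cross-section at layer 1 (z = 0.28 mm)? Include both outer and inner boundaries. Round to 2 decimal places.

At z = 0.28 mm: the cylinder: section is a regular 8-gon, circumradius r=4 (perimeter = 2·8·4.000·sin(180°/8) = 24.49 mm); the cube at (11.5, -3) is absent (z outside [1, 20]); the cube at (-1.5, 4) is absent (z outside [0.5, 17]); the cube at (-3, 13) is absent (z outside [0.5, 14]); Combining (union): only the r=4 cylinder is present, so the union is just that shape — boundary = 24.49 mm. Overall, the cross-section is a single solid region. Total boundary length (outer) = 24.49 mm.

24.49 mm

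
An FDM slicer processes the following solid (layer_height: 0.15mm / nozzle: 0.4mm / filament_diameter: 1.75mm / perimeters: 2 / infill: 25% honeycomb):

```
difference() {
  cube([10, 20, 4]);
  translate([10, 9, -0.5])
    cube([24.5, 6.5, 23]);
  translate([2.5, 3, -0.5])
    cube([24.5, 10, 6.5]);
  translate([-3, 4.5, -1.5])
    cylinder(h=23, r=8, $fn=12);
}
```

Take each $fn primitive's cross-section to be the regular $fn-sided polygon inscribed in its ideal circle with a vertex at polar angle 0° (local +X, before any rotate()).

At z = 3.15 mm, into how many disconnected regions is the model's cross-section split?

At z = 3.15 mm: the 10×20 cube contributes its full rectangle; the cube at (10, 9) (footprint 24.5×6.5) is included at this height; the 24.5×10 cube at (2.5, 3) contributes its full rectangle; the cylinder at (-3, 4.5): section is a regular 12-gon, circumradius r=8; Taking the first minus the rest: starting from the 10×20 cube, the 24.5×6.5 cube at (10, 9) misses the remaining region (no effect); the 24.5×10 cube at (2.5, 3) partially overlaps it — only the 75.00 mm² overlap (of its 245.00 mm²) is removed, clipping the outline; the r=8 cylinder at (-3, 4.5) partially overlaps it — only the 32.58 mm² overlap (of its 192.00 mm²) is removed, clipping the outline — 2 connected regions. The result has 2 disconnected regions.

2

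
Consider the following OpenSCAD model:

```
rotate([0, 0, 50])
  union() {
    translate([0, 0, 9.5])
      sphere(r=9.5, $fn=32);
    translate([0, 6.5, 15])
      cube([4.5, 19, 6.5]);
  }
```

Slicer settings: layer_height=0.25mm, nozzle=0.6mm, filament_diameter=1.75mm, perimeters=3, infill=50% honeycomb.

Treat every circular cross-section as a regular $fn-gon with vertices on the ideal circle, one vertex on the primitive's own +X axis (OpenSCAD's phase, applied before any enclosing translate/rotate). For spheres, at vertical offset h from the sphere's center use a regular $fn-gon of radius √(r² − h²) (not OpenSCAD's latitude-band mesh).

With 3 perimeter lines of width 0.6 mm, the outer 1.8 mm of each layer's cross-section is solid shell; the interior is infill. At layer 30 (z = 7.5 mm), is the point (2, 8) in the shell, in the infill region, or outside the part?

shell

At z = 7.5 mm: the r=9.5 sphere contributes a regular 32-gon of circumradius √(9.5²−2²) = 9.287; the cube at (0, 6.5) is absent (z outside [15, 21.5]); Combining (union): only the r=9.5 sphere is present, so the union is just that shape — 1 connected region; (whole slice rotated 50° about Z — lengths, areas and connectivity unchanged). Overall, the cross-section is a single solid region. Undo the 50° rotation: the query point maps to (7.414, 3.610) in the un-rotated model frame. The nearest boundary edge runs (8.58, 3.55)→(7.72, 5.16); distance from the point to it = 1.00 mm. The point is inside the cross-section, 1.00 mm from the nearest boundary — within the 1.8 mm shell band (3 × 0.6).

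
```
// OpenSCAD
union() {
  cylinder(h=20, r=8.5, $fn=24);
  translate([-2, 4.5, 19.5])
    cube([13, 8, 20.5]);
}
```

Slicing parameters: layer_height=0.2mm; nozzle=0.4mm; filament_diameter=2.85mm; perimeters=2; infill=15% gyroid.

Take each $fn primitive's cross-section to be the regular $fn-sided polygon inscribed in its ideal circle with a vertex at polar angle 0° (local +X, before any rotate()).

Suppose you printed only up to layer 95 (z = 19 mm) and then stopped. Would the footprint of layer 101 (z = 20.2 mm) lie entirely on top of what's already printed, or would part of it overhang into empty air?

Compare the two slices. At z = 19: the r=8.5 cylinder gives a regular 24-gon of circumradius 8.5 (constant along its height) (area = (24/2)·8.500²·sin(360°/24) = 224.40 mm²); the cube at (-2, 4.5) is absent (z outside [19.5, 40]); Combining (union): only the r=8.5 cylinder is present, so the union is just that shape — area = 224.40 mm². At z = 20.2: the cylinder does not reach this height (z outside [0, 20]); the 13×8 cube at (-2, 4.5) contributes its full rectangle (area 104.00 mm²); Taking the union: only the 13×8 cube at (-2, 4.5) is present, so the union is just that shape — area = 104.00 mm². Checking containment: at z = 20.2 the cross-section extends beyond the z = 19 cross-section by about 76.32 mm².

part overhangs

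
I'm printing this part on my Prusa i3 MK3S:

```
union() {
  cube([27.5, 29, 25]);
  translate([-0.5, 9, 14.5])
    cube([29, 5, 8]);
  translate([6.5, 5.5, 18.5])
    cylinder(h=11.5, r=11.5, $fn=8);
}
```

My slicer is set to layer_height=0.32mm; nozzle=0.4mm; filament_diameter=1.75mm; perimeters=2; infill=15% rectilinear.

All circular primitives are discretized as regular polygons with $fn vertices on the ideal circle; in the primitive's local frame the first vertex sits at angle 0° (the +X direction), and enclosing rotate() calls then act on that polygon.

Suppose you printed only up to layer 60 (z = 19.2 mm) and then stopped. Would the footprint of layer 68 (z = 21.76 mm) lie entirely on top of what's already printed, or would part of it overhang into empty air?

Compare the two slices. At z = 19.2: the 27.5×29 cube contributes its full rectangle (area 797.50 mm²); the cube at (-0.5, 9) (footprint 29×5) is included at this height (area 145.00 mm²); the r=11.5 cylinder at (6.5, 5.5) contributes a regular 8-gon of circumradius 11.5 (area = (8/2)·11.500²·sin(360°/8) = 374.06 mm²); Merging all regions: the regions partially overlap — summed areas 1316.56 mm² minus the doubly-counted overlap 392.25 mm² gives 924.31 mm² — area = 924.31 mm². At z = 21.76: the cube (footprint 27.5×29) is included at this height (area 797.50 mm²); the cube at (-0.5, 9) (footprint 29×5) is included at this height (area 145.00 mm²); the r=11.5 cylinder at (6.5, 5.5) contributes a regular 8-gon of circumradius 11.5 (area = (8/2)·11.500²·sin(360°/8) = 374.06 mm²); Taking the union: the regions partially overlap — summed areas 1316.56 mm² minus the doubly-counted overlap 392.25 mm² gives 924.31 mm² — area = 924.31 mm². Checking containment: the cross-section at z = 21.76 is a subset of the cross-section at z = 19.2.

entirely on top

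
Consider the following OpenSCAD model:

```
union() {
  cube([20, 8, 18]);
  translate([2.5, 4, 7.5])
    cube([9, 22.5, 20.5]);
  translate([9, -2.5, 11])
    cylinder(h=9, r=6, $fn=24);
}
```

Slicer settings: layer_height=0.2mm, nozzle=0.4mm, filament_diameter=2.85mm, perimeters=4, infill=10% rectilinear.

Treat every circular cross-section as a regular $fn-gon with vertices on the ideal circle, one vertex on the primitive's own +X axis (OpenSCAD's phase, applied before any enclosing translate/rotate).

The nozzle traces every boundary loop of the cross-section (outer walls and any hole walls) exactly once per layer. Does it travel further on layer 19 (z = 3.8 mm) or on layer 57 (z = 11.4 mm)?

Layer 19 (z = 3.8): the 20×8 cube contributes its full rectangle (perimeter 56.00 mm); the cube at (2.5, 4) does not reach this height (z outside [7.5, 28]); the cylinder at (9, -2.5) does not reach this height (z outside [11, 20]); Taking the union: only the 20×8 cube is present, so the union is just that shape — boundary = 56.00 mm. So its perimeter = 56.00 mm. Layer 57 (z = 11.4): the 20×8 cube contributes its full rectangle (perimeter 56.00 mm); the 9×22.5 cube at (2.5, 4) contributes its full rectangle (perimeter 63.00 mm); the r=6 cylinder at (9, -2.5) gives a regular 24-gon of circumradius 6 (constant along its height) (perimeter = 2·24·6.000·sin(180°/24) = 37.59 mm); Taking the union: the regions partially overlap (shared area 62.98 mm²), so the edge portions inside another operand are dropped and the merged outline is re-measured after clipping — boundary = 106.17 mm. So its perimeter = 106.17 mm. Layer 57 is larger (106.17 vs 56.00 mm).

layer 57 (z = 11.4 mm)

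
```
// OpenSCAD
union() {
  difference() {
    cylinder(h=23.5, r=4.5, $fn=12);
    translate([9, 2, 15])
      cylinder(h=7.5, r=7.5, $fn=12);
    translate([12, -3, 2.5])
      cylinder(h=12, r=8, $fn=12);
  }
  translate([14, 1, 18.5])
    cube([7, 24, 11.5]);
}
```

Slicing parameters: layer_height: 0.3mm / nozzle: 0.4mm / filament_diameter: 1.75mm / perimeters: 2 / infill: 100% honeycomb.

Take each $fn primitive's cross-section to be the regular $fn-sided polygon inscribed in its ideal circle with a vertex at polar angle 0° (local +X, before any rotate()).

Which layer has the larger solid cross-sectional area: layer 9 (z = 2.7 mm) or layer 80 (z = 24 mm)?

Layer 9 (z = 2.7): the r=4.5 cylinder gives a regular 12-gon of circumradius 4.5 (constant along its height) (area = (12/2)·4.500²·sin(360°/12) = 60.75 mm²); the cylinder at (9, 2) is not intersected at this z (z outside [15, 22.5]); the r=8 cylinder at (12, -3) contributes a regular 12-gon of circumradius 8 (area = (12/2)·8.000²·sin(360°/12) = 192.00 mm²); Subtracting the remaining from the first: starting from the r=4.5 cylinder (60.75 mm²), the r=8 cylinder at (12, -3) misses the remaining region (no effect) — area = 60.75 mm²; the cube at (14, 1) is absent (z outside [18.5, 30]); Taking the union: only the result so far is present, so the union is just that shape — area = 60.75 mm². So its area = 60.75 mm². Layer 80 (z = 24): the cylinder does not reach this height (z outside [0, 23.5]); the cylinder at (9, 2) does not reach this height (z outside [15, 22.5]); the cylinder at (12, -3) does not reach this height (z outside [2.5, 14.5]); After the difference (first − rest): the first operand is absent here, so nothing remains; the cube at (14, 1) (footprint 7×24) is included at this height (area 168.00 mm²); Combining (union): only the 7×24 cube at (14, 1) is present, so the union is just that shape — area = 168.00 mm². So its area = 168.00 mm². Layer 80 is larger (168.00 vs 60.75 mm²).

layer 80 (z = 24 mm)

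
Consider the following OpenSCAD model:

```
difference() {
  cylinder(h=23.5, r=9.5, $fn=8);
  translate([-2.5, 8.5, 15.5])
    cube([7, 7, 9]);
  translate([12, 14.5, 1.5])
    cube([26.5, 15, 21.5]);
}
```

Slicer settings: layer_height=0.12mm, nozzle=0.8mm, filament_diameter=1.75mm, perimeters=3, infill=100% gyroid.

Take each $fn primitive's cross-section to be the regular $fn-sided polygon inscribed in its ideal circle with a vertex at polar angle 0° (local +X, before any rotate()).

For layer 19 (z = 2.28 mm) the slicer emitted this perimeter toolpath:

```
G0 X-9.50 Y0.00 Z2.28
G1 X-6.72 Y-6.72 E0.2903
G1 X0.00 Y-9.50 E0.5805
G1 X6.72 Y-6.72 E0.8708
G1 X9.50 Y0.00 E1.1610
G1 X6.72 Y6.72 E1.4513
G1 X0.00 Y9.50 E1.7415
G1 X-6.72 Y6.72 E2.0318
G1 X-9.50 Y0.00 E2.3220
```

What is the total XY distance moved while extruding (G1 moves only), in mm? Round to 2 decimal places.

Sum the Euclidean lengths of each G1 segment: total = 58.18 mm.

58.18 mm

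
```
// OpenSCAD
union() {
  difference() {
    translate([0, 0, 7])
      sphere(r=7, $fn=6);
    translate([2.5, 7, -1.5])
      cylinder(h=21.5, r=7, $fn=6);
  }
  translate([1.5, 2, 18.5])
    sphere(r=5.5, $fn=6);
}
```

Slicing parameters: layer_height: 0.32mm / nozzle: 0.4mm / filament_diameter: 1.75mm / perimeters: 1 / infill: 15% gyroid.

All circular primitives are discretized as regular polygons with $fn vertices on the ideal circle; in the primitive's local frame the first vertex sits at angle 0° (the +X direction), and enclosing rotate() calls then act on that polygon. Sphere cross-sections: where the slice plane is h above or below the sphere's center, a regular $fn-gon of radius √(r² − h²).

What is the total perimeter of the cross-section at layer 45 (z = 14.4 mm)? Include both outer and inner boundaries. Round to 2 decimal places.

22.00 mm

At z = 14.4 mm: the sphere does not reach this height (|z−center|=7.400 > r=7); the r=7 cylinder at (2.5, 7) contributes a regular 6-gon of circumradius 7 (perimeter = 2·6·7.000·sin(180°/6) = 42.00 mm); Taking the first minus the rest: the first operand is absent here, so nothing remains; the sphere at (1.5, 2): section is a regular 6-gon, circumradius = √(r²−h²) = √(5.5²−4.1²) = 3.666 (perimeter = 2·6·3.666·sin(180°/6) = 22.00 mm); Combining (union): only the r=5.5 sphere at (1.5, 2) is present, so the union is just that shape — boundary = 22.00 mm. Overall, the cross-section is a single solid region. Total boundary length (outer) = 22.00 mm.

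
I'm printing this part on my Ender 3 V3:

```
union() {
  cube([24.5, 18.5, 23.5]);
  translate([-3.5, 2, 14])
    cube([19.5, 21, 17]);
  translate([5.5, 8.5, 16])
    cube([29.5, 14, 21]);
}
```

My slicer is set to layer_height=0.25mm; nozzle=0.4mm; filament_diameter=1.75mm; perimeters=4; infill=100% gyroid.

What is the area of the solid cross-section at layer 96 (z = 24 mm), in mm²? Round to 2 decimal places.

At z = 24 mm: the cube is not intersected at this z (z outside [0, 23.5]); the cube at (-3.5, 2) is present — its section is the full 19.5×21 rectangle (area 409.50 mm²); the cube at (5.5, 8.5) is present — its section is the full 29.5×14 rectangle (area 413.00 mm²); Combining (union): the regions partially overlap — summed areas 822.50 mm² minus the doubly-counted overlap 147.00 mm² gives 675.50 mm² — area = 675.50 mm². Overall, the cross-section is a single solid region. Net area = 675.50 mm².

675.50 mm²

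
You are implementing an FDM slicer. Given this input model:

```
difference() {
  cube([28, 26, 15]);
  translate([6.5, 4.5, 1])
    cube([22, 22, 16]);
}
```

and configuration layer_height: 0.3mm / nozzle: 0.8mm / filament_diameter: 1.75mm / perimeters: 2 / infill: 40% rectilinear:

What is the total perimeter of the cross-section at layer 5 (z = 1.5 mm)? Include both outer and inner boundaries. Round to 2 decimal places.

At z = 1.5 mm: the 28×26 cube contributes its full rectangle (perimeter 108.00 mm); the 22×22 cube at (6.5, 4.5) contributes its full rectangle (perimeter 88.00 mm); After the difference (first − rest): starting from the 28×26 cube, the 22×22 cube at (6.5, 4.5) partially overlaps it — only the 462.25 mm² overlap (of its 484.00 mm²) is removed, clipping the outline — boundary = 108.00 mm. Overall, the cross-section is a single solid region. Total boundary length (outer) = 108.00 mm.

108.00 mm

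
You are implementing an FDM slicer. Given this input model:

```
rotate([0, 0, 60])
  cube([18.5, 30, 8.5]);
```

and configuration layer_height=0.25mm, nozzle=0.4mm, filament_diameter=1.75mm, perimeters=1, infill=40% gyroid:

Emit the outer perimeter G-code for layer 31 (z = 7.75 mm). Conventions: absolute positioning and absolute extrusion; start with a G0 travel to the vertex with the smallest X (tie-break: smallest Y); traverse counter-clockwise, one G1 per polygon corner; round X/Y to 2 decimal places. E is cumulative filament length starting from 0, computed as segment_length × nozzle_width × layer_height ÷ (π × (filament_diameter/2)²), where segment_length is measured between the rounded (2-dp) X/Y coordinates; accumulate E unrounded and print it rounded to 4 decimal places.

G0 X-25.98 Y15.00 Z7.75
G1 X0.00 Y0.00 E1.2472
G1 X9.25 Y16.02 E2.0163
G1 X-16.73 Y31.02 E3.2635
G1 X-25.98 Y15.00 E4.0326

At z = 7.75 mm: the cube (footprint 18.5×30) is included at this height; (rotated 60° about Z; rotation is an isometry so areas/perimeters/island counts are preserved). The outline is a single polygon with 4 vertices. Extrusion per mm of travel: 0.4 × 0.25 / (π × 0.875²) = 0.041575. Accumulating E over each segment gives final E = 4.0326.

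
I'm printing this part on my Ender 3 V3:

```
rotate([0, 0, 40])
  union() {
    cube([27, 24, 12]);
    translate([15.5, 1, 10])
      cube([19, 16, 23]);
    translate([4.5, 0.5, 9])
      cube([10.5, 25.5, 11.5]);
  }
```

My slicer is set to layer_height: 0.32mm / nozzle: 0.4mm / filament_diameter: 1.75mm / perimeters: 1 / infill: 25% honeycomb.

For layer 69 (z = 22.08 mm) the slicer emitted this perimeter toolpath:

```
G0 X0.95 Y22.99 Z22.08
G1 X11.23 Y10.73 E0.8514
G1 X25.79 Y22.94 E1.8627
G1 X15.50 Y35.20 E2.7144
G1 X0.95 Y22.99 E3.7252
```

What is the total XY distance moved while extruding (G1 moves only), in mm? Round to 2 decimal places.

70.00 mm

Sum the Euclidean lengths of each G1 segment: total = 70.00 mm.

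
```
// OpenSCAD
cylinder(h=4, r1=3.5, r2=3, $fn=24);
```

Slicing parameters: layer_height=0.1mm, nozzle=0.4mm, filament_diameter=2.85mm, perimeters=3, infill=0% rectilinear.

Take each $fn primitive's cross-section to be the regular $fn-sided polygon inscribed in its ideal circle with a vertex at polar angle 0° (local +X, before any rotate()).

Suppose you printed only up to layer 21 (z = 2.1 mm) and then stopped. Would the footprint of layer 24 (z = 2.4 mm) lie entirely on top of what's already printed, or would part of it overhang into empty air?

Compare the two slices. At z = 2.1: the cone contributes a regular 24-gon of circumradius 3.237 (interpolated between r1=3.5 and r2=3 at t=0.525) (area = (24/2)·3.237²·sin(360°/24) = 32.55 mm²). At z = 2.4: the cone: at t=0.600 of its height the radius interpolates to r₁+(r₂−r₁)t = 3.200, giving a regular 24-gon of that circumradius (area = (24/2)·3.200²·sin(360°/24) = 31.80 mm²). Checking containment: the cross-section at z = 2.4 is a subset of the cross-section at z = 2.1.

entirely on top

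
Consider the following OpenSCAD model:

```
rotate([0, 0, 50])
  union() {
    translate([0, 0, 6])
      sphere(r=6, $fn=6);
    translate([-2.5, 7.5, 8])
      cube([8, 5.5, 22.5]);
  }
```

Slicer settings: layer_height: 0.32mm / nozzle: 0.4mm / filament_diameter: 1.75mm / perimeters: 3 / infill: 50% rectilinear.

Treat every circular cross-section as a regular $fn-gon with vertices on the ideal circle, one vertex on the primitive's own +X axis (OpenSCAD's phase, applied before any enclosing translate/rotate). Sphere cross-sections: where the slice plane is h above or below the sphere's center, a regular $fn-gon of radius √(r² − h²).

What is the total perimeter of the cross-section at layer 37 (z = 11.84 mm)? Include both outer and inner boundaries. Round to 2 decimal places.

35.26 mm

At z = 11.84 mm: the sphere: section is a regular 6-gon, circumradius = √(r²−h²) = √(6²−5.84²) = 1.376 (perimeter = 2·6·1.376·sin(180°/6) = 8.26 mm); the 8×5.5 cube at (-2.5, 7.5) contributes its full rectangle (perimeter 27.00 mm); Merging all regions: the 2 present regions are separate (no shared area or edge), so areas and boundary lengths simply add and each stays a separate island — boundary = 35.26 mm; (rotated 50° about Z; rotation is an isometry so areas/perimeters/island counts are preserved). Overall, the cross-section has 2 separate islands. Total boundary length (outer) = 35.26 mm.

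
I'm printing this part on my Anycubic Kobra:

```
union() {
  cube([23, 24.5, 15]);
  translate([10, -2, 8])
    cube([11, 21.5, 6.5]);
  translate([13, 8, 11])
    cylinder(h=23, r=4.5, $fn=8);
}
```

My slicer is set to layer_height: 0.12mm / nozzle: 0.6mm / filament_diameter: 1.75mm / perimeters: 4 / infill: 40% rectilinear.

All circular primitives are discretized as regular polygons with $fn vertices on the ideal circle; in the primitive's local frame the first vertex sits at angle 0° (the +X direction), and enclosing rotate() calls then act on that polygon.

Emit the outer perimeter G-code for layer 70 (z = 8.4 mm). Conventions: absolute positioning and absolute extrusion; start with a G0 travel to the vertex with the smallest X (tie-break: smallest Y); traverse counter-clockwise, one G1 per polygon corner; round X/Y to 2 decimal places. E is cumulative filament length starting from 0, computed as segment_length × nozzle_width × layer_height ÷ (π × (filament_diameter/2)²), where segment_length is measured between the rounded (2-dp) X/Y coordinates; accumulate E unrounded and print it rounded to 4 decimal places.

G0 X0.00 Y0.00 Z8.40
G1 X10.00 Y0.00 E0.2993
G1 X10.00 Y-2.00 E0.3592
G1 X21.00 Y-2.00 E0.6885
G1 X21.00 Y0.00 E0.7484
G1 X23.00 Y0.00 E0.8082
G1 X23.00 Y24.50 E1.5416
G1 X0.00 Y24.50 E2.2301
G1 X0.00 Y0.00 E2.9635

At z = 8.4 mm: the cube (footprint 23×24.5) is included at this height; the cube at (10, -2) is present — its section is the full 11×21.5 rectangle; the cylinder at (13, 8) does not reach this height (z outside [11, 34]); Combining (union): the regions partially overlap (shared area 214.50 mm²), so overlapping operands fuse into one piece — 1 connected region. The outline is a single polygon with 8 vertices. Extrusion per mm of travel: 0.6 × 0.12 / (π × 0.875²) = 0.029934. Accumulating E over each segment gives final E = 2.9635.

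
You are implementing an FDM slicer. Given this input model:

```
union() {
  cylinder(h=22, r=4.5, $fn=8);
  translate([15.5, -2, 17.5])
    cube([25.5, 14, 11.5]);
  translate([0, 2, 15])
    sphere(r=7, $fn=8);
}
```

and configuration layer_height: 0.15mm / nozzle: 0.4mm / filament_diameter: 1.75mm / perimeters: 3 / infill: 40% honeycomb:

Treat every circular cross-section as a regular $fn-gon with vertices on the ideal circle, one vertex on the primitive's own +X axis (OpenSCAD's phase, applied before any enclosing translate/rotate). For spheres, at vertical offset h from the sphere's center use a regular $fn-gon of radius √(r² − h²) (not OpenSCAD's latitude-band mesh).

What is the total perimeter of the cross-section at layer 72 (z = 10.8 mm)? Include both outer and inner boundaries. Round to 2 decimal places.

35.67 mm

At z = 10.8 mm: the cylinder: section is a regular 8-gon, circumradius r=4.5 (perimeter = 2·8·4.500·sin(180°/8) = 27.55 mm); the cube at (15.5, -2) does not reach this height (z outside [17.5, 29]); the sphere at (0, 2): section is a regular 8-gon, circumradius = √(r²−h²) = √(7²−4.2²) = 5.600 (perimeter = 2·8·5.600·sin(180°/8) = 34.29 mm); Merging all regions: the regions partially overlap (shared area 51.14 mm²), so the edge portions inside another operand are dropped and the merged outline is re-measured after clipping — boundary = 35.67 mm. Overall, the cross-section is a single solid region. Total boundary length (outer) = 35.67 mm.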